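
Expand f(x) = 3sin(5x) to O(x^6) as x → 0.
15*x - 125*x**3/2 + 625*x**5/8 + O(x**6)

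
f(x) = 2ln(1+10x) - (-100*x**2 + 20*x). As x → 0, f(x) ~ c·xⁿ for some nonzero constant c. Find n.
3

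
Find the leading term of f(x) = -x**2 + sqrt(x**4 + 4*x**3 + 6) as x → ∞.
2*x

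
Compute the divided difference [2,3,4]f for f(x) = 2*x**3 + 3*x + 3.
18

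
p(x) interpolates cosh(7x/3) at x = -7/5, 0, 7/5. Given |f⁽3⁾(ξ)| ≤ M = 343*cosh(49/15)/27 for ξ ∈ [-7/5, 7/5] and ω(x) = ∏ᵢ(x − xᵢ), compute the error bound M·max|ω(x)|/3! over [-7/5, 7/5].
117649*sqrt(3)*cosh(49/15)/91125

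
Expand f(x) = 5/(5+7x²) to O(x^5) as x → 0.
1 - 7*x**2/5 + 49*x**4/25 + O(x**5)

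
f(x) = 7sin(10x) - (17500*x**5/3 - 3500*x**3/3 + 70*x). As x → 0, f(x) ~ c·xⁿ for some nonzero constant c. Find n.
7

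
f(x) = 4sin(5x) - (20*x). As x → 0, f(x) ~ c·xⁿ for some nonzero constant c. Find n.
3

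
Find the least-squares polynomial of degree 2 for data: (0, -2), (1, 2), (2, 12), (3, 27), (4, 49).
-68/35 + (69/70)x + (41/14)x²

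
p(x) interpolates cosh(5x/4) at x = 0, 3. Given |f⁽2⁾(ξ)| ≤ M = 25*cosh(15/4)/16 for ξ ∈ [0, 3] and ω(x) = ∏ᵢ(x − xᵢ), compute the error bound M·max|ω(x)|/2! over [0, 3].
225*cosh(15/4)/128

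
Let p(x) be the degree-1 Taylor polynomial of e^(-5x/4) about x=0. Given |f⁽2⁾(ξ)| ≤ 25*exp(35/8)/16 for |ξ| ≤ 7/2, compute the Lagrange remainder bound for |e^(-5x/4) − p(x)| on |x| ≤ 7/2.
1225*exp(35/8)/128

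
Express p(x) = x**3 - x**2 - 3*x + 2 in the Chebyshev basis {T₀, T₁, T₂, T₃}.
(3/2)T₀ + (-9/4)T₁ + (-1/2)T₂ + (1/4)T₃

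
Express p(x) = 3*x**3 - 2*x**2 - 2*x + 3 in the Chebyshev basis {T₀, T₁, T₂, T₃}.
(2)T₀ + (1/4)T₁ - T₂ + (3/4)T₃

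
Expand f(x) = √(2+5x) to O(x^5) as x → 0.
sqrt(2) + 5*sqrt(2)*x/4 - 25*sqrt(2)*x**2/32 + 125*sqrt(2)*x**3/128 - 3125*sqrt(2)*x**4/2048 + O(x**5)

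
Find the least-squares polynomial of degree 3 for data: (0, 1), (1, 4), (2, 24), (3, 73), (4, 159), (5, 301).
17/21 + (-19/63)x + (23/12)x² + (73/36)x³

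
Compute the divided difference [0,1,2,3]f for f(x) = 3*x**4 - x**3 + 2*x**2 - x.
17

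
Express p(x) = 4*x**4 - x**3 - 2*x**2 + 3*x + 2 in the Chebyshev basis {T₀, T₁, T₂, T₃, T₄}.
(5/2)T₀ + (9/4)T₁ + T₂ + (-1/4)T₃ + (1/2)T₄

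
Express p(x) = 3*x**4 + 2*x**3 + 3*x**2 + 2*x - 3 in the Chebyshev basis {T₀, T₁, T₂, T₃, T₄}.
(-3/8)T₀ + (7/2)T₁ + (3)T₂ + (1/2)T₃ + (3/8)T₄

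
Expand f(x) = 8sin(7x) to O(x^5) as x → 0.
56*x - 1372*x**3/3 + O(x**5)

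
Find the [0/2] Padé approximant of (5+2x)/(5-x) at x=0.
1/(6*x**2/25 - 3*x/5 + 1)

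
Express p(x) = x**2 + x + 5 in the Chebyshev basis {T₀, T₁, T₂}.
(11/2)T₀ + T₁ + (1/2)T₂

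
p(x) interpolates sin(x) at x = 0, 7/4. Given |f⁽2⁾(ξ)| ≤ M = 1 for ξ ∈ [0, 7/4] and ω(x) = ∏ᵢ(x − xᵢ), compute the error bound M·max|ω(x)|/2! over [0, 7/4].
49/128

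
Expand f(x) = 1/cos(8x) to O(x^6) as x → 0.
1 + 32*x**2 + 2560*x**4/3 + O(x**6)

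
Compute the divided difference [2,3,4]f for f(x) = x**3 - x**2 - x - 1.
8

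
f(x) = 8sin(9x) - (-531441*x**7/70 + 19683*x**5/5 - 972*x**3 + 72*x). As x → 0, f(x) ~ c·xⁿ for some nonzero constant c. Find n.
9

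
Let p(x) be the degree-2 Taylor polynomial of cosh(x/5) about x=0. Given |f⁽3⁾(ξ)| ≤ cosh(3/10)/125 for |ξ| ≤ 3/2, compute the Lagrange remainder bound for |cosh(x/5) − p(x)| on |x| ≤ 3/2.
9*cosh(3/10)/2000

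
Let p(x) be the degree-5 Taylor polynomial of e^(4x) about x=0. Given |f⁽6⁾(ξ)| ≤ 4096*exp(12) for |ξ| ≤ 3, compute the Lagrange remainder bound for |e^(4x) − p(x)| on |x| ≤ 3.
20736*exp(12)/5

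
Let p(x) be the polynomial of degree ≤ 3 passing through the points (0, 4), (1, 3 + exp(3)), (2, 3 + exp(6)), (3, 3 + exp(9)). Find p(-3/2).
-35*exp(9)/16 - 189*exp(3)/16 + 153/16 + 135*exp(6)/16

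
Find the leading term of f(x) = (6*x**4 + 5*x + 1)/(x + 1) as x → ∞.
6*x**3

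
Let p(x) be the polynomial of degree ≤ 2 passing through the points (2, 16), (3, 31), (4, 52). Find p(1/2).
19/4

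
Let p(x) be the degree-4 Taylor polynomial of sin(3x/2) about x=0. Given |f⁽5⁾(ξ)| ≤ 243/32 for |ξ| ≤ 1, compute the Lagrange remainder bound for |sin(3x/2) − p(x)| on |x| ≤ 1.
81/1280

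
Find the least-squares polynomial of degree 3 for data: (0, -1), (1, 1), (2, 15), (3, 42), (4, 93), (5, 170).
-10/9 + (-103/189)x + (551/252)x² + (103/108)x³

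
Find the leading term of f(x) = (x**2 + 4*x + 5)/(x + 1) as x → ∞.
x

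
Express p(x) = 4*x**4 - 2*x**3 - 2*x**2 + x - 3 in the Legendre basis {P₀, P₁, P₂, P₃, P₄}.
(-43/15)P₀ + (-1/5)P₁ + (20/21)P₂ + (-4/5)P₃ + (32/35)P₄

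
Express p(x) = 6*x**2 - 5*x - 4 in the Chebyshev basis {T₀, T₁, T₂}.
-T₀ + (-5)T₁ + (3)T₂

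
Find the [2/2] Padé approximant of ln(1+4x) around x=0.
4*x*(2*x + 1)/(8*x**2/3 + 4*x + 1)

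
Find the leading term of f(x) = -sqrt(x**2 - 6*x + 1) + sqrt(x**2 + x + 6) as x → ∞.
7/2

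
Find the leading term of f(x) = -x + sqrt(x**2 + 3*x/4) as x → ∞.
3/8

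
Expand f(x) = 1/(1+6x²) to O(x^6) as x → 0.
1 - 6*x**2 + 36*x**4 + O(x**6)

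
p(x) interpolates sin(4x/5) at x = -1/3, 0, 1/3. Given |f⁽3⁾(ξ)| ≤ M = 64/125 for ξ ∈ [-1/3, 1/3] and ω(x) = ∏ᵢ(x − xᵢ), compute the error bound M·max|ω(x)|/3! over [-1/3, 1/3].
64*sqrt(3)/91125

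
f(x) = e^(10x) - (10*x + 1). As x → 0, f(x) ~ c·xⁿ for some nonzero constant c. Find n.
2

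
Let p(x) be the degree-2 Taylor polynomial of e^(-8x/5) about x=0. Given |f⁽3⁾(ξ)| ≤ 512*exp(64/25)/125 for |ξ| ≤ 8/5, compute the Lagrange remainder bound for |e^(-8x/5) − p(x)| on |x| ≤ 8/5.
131072*exp(64/25)/46875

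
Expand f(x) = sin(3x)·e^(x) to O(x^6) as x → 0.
3*x + 3*x**2 - 3*x**3 - 4*x**4 - x**5/10 + O(x**6)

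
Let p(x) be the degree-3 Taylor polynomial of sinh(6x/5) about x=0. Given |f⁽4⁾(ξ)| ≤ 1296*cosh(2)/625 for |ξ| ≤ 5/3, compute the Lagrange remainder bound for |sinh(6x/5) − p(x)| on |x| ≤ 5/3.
2*cosh(2)/3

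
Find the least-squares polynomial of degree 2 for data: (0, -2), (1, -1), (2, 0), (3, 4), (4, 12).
-11/7 + (-109/70)x + (17/14)x²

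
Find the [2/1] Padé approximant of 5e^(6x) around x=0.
(30*x**2 + 20*x + 5)/(1 - 2*x)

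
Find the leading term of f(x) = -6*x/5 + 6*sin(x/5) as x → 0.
-x**3/125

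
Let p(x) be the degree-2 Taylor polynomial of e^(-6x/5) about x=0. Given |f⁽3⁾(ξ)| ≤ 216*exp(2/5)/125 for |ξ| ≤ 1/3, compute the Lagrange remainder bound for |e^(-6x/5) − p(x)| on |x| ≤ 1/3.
4*exp(2/5)/375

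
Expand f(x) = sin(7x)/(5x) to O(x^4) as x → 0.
7/5 - 343*x**2/30 + O(x**4)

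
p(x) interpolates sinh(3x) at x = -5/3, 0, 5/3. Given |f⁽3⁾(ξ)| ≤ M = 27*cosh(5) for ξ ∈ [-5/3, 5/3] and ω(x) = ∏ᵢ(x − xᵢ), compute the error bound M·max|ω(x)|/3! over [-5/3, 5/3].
125*sqrt(3)*cosh(5)/27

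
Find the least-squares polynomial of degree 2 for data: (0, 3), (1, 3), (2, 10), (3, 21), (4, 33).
12/5 + (-1/5)x + (2)x²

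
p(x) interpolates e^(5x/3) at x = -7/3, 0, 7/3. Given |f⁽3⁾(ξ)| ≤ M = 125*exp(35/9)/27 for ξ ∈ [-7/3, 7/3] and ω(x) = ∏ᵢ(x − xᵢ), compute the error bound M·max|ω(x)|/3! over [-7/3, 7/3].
42875*sqrt(3)*exp(35/9)/19683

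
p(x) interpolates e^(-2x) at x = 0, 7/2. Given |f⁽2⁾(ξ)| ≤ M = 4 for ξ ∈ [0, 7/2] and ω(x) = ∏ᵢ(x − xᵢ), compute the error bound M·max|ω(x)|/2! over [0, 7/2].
49/8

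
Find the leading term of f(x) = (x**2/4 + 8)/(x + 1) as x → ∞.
x/4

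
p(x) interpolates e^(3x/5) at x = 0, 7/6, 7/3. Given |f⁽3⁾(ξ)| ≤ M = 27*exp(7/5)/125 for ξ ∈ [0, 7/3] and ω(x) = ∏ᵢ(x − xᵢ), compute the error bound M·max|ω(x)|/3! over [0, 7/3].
343*sqrt(3)*exp(7/5)/27000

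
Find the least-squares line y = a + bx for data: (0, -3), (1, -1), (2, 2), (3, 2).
a = -27/10, b = 9/5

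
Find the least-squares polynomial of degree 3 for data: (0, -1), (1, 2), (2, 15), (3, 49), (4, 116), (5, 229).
-15/14 + (73/28)x + (-37/28)x² + (2)x³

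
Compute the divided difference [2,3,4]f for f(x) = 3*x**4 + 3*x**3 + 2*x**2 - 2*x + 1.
194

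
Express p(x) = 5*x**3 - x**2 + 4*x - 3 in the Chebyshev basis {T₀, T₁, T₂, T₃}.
(-7/2)T₀ + (31/4)T₁ + (-1/2)T₂ + (5/4)T₃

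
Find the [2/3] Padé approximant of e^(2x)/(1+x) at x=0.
(2*x**2/5 + x + 1)/(4*x**3/15 - 3*x**2/5 + 1)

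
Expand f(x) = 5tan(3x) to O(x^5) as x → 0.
15*x + 45*x**3 + O(x**5)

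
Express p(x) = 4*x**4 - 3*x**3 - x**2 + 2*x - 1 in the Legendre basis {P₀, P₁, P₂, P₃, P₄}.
(-8/15)P₀ + (1/5)P₁ + (34/21)P₂ + (-6/5)P₃ + (32/35)P₄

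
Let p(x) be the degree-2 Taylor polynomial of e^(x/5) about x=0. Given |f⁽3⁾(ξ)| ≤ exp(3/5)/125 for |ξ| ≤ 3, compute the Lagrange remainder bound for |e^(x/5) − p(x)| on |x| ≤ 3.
9*exp(3/5)/250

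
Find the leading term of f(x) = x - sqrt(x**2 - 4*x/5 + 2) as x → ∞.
2/5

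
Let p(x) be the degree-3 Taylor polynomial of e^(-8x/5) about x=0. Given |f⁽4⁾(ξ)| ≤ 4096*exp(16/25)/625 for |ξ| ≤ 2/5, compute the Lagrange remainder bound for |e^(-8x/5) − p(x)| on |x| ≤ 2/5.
8192*exp(16/25)/1171875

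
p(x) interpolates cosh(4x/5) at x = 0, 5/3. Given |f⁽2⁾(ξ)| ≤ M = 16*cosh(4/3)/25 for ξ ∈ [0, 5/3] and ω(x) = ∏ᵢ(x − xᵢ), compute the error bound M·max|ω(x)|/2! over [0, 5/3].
2*cosh(4/3)/9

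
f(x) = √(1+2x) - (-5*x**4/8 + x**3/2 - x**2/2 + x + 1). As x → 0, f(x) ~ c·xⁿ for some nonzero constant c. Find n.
5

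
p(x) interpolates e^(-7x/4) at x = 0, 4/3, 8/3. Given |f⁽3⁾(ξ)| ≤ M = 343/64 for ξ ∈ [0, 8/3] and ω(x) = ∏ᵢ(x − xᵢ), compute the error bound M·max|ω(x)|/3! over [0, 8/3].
343*sqrt(3)/729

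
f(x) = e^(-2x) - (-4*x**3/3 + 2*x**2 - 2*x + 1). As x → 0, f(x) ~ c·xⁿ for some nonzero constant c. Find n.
4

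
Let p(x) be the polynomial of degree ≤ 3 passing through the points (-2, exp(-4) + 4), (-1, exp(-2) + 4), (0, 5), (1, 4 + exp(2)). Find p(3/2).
(-5 + 21*exp(2) + (29 + 35*exp(2))*exp(4))*exp(-4)/16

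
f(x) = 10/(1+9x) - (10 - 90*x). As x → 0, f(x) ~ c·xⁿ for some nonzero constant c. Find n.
2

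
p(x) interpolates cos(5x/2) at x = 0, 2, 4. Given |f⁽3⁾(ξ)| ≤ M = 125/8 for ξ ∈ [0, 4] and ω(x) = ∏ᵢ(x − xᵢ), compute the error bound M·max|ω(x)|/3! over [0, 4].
125*sqrt(3)/27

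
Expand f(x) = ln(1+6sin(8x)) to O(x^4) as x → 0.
48*x - 1152*x**2 + 36352*x**3 + O(x**4)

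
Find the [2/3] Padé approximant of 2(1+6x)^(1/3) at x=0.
(28*x**2 + 16*x + 2)/(-4*x**3/3 + 6*x**2 + 6*x + 1)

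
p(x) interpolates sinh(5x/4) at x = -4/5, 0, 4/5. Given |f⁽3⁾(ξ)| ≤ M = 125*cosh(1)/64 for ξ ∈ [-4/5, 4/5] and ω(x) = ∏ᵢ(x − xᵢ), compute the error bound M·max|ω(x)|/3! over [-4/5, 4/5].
sqrt(3)*cosh(1)/27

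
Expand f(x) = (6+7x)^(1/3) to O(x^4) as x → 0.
6**(1/3) + 7*6**(1/3)*x/18 - 49*6**(1/3)*x**2/324 + 1715*6**(1/3)*x**3/17496 + O(x**4)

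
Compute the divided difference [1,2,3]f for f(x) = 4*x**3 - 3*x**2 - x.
21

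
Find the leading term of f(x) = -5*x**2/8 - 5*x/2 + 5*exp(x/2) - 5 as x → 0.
5*x**3/48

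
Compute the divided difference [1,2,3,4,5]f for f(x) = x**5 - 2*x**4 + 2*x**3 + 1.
13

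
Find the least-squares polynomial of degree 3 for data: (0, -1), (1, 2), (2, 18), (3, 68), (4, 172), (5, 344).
-97/126 + (685/756)x + (-17/9)x² + (335/108)x³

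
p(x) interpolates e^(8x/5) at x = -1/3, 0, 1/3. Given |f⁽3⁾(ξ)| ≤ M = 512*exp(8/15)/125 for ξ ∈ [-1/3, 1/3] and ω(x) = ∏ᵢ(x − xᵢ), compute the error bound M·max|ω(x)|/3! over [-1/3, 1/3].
512*sqrt(3)*exp(8/15)/91125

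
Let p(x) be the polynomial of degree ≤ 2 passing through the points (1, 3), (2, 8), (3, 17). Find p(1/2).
2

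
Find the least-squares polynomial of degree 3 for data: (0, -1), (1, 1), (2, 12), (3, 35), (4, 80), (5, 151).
-137/126 + (593/756)x + (38/63)x² + (115/108)x³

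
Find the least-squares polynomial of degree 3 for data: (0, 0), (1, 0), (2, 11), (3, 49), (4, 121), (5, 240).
1/6 + (-925/252)x + (43/42)x² + (67/36)x³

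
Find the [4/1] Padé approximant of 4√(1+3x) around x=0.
(243*x**4/160 - 27*x**3/10 + 81*x**2/10 + 72*x/5 + 4)/(21*x/10 + 1)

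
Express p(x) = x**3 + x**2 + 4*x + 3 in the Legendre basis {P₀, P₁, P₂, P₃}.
(10/3)P₀ + (23/5)P₁ + (2/3)P₂ + (2/5)P₃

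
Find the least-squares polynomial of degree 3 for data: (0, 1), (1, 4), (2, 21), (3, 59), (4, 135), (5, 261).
16/21 + (25/9)x + (-71/84)x² + (77/36)x³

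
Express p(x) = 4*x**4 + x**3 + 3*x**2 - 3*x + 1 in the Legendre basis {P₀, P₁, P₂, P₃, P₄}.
(14/5)P₀ + (-12/5)P₁ + (30/7)P₂ + (2/5)P₃ + (32/35)P₄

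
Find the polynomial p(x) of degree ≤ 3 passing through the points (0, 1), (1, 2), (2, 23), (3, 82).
3*x**3 + x**2 - 3*x + 1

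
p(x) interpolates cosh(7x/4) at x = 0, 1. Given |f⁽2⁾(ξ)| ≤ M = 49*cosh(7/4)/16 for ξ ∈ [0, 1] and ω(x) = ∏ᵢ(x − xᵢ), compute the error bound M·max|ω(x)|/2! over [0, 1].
49*cosh(7/4)/128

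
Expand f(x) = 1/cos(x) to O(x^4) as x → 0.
1 + x**2/2 + O(x**4)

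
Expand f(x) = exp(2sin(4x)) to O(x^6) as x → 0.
1 + 8*x + 32*x**2 + 64*x**3 - 5888*x**5/15 + O(x**6)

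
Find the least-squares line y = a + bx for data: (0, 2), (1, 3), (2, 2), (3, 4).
a = 2, b = 1/2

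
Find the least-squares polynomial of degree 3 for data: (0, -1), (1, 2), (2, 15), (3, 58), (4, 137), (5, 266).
-44/63 + (-463/378)x + (52/63)x² + (109/54)x³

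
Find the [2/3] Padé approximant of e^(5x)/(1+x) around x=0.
(25*x**2/28 + 10*x/7 + 1)/(-25*x**3/21 + 75*x**2/28 - 18*x/7 + 1)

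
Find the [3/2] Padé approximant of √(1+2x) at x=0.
(x**3/4 + 9*x**2/4 + 3*x + 1)/(3*x**2/4 + 2*x + 1)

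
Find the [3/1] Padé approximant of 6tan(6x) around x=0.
432*x**3 + 36*x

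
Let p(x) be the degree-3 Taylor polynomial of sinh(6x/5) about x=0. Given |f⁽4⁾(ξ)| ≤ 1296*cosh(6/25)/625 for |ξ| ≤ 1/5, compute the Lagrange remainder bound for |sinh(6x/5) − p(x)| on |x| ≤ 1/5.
54*cosh(6/25)/390625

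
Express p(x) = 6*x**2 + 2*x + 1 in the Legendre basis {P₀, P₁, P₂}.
(3)P₀ + (2)P₁ + (4)P₂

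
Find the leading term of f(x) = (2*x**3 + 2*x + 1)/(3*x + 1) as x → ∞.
2*x**2/3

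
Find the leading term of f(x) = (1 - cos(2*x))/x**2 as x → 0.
2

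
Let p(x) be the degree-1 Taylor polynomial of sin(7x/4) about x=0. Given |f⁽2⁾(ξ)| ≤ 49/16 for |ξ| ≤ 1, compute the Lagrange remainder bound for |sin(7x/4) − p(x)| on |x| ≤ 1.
49/32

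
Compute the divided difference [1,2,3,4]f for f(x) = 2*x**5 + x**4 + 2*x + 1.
140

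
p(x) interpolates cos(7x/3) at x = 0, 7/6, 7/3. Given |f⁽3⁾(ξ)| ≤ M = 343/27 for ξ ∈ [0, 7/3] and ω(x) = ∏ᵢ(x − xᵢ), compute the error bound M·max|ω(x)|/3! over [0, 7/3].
117649*sqrt(3)/157464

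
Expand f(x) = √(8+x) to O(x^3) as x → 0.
2*sqrt(2) + sqrt(2)*x/8 - sqrt(2)*x**2/256 + O(x**3)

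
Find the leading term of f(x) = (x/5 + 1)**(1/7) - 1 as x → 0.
x/35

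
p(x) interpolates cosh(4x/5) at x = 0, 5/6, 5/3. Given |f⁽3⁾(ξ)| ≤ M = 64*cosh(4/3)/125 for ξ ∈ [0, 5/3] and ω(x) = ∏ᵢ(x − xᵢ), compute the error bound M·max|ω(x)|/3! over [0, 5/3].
8*sqrt(3)*cosh(4/3)/729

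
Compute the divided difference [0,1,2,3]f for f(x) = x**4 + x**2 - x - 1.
6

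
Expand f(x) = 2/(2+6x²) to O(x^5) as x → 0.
1 - 3*x**2 + 9*x**4 + O(x**5)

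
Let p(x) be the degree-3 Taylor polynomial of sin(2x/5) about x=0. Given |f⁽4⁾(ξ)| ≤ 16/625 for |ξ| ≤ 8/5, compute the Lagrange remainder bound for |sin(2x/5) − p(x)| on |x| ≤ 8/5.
8192/1171875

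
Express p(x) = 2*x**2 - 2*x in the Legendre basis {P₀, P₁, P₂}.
(2/3)P₀ + (-2)P₁ + (4/3)P₂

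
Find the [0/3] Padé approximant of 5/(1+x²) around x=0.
5/(x**2 + 1)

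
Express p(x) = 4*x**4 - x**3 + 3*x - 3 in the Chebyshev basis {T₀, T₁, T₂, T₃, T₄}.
(-3/2)T₀ + (9/4)T₁ + (2)T₂ + (-1/4)T₃ + (1/2)T₄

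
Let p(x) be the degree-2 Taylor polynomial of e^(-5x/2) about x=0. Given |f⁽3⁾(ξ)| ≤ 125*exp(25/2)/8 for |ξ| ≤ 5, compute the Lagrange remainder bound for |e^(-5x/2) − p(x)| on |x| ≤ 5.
15625*exp(25/2)/48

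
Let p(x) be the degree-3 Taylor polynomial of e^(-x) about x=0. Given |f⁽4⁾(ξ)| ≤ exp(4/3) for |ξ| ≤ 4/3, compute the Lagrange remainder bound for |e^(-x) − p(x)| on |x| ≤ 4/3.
32*exp(4/3)/243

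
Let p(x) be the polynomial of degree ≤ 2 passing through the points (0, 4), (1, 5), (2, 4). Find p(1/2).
19/4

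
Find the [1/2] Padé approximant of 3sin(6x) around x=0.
18*x/(6*x**2 + 1)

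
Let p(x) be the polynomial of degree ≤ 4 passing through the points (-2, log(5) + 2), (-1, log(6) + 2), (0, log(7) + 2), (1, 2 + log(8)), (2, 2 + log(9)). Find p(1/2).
2 + log(2*2**(1/4)*3**(49/64)*5**(3/128)*7**(45/64)/3)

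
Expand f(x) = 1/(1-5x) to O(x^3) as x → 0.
1 + 5*x + 25*x**2 + O(x**3)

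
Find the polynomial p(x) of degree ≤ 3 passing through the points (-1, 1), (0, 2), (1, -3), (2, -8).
x**3 - 3*x**2 - 3*x + 2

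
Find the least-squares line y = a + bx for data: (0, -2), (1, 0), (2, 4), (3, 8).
a = -13/5, b = 17/5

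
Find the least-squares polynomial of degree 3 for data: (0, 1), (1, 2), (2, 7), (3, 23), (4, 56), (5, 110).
139/126 + (47/756)x + (-53/126)x² + (103/108)x³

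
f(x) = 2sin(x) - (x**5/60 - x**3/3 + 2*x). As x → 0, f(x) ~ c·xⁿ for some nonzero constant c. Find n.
7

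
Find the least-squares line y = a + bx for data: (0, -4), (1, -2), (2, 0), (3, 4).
a = -22/5, b = 13/5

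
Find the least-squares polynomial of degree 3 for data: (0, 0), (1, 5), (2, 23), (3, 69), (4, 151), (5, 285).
1/42 + (473/252)x + (37/42)x² + (73/36)x³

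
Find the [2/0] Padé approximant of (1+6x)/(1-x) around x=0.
7*x**2 + 7*x + 1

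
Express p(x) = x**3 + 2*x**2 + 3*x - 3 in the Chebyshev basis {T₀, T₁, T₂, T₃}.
(-2)T₀ + (15/4)T₁ + T₂ + (1/4)T₃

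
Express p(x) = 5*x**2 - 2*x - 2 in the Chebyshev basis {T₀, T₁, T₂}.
(1/2)T₀ + (-2)T₁ + (5/2)T₂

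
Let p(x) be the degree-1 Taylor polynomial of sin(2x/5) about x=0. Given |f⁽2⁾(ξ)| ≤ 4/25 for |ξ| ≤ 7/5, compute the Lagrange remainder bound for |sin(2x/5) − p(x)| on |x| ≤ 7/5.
98/625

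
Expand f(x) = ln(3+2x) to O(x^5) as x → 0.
log(3) + 2*x/3 - 2*x**2/9 + 8*x**3/81 - 4*x**4/81 + O(x**5)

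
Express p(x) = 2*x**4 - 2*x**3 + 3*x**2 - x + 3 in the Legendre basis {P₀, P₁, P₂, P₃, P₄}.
(22/5)P₀ + (-11/5)P₁ + (22/7)P₂ + (-4/5)P₃ + (16/35)P₄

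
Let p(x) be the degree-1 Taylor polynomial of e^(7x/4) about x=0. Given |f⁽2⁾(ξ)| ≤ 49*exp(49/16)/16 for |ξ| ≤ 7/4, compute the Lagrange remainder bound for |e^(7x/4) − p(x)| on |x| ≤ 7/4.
2401*exp(49/16)/512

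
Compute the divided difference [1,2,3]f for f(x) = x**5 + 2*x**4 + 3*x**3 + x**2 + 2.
159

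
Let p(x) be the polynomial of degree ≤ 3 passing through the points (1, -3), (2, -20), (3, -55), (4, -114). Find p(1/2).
5/8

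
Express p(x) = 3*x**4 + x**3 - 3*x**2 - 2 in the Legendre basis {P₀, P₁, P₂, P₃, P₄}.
(-12/5)P₀ + (3/5)P₁ + (-2/7)P₂ + (2/5)P₃ + (24/35)P₄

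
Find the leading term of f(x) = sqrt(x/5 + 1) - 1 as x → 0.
x/10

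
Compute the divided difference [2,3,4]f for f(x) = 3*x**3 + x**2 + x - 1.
28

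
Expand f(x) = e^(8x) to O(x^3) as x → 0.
1 + 8*x + 32*x**2 + O(x**3)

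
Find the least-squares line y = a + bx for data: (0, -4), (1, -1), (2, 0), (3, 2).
a = -18/5, b = 19/10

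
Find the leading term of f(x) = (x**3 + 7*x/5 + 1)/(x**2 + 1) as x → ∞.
x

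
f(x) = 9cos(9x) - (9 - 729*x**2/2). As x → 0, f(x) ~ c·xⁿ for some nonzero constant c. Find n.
4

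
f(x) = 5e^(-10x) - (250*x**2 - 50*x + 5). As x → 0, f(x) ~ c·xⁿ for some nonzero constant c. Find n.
3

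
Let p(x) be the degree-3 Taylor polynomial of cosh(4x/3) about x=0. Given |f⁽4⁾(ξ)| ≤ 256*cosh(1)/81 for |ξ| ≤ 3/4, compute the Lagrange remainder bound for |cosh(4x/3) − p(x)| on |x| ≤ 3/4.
cosh(1)/24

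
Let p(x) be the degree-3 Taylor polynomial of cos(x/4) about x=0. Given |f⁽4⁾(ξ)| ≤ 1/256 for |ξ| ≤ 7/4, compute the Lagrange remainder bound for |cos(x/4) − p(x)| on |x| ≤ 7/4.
2401/1572864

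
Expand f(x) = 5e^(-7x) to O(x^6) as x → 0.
5 - 35*x + 245*x**2/2 - 1715*x**3/6 + 12005*x**4/24 - 16807*x**5/24 + O(x**6)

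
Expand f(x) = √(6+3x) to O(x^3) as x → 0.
sqrt(6) + sqrt(6)*x/4 - sqrt(6)*x**2/32 + O(x**3)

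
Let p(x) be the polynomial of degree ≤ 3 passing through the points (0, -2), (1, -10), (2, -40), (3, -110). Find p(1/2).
-35/8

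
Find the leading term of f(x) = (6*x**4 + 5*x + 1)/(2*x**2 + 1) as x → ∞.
3*x**2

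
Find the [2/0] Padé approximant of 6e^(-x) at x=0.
3*x**2 - 6*x + 6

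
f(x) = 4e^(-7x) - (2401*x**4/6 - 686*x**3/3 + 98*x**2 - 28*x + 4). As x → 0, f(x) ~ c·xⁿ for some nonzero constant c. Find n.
5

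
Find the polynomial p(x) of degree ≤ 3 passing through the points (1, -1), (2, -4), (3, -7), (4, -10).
2 - 3*x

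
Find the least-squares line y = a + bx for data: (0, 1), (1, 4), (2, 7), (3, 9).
a = 6/5, b = 27/10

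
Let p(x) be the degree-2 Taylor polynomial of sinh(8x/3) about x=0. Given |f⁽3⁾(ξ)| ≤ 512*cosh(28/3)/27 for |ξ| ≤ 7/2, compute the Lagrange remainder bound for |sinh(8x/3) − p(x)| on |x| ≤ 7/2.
10976*cosh(28/3)/81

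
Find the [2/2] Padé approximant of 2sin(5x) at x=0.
10*x/(25*x**2/6 + 1)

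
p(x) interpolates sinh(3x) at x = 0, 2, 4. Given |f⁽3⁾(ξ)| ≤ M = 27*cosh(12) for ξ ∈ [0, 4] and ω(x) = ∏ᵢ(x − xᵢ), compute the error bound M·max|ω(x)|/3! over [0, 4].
8*sqrt(3)*cosh(12)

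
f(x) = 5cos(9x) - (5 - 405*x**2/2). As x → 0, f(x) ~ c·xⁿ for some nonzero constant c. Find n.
4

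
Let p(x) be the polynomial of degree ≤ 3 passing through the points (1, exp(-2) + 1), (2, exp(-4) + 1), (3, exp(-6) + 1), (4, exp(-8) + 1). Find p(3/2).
(-5*exp(2) + 1 + 15*exp(4) + 5*exp(6) + 16*exp(8))*exp(-8)/16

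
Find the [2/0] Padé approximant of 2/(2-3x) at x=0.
9*x**2/4 + 3*x/2 + 1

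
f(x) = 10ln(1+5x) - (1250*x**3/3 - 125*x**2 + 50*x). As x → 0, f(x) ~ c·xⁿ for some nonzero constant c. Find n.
4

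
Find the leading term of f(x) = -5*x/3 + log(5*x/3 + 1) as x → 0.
-25*x**2/18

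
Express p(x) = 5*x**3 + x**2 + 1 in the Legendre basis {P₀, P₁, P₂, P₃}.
(4/3)P₀ + (3)P₁ + (2/3)P₂ + (2)P₃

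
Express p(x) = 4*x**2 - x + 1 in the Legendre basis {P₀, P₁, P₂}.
(7/3)P₀ - P₁ + (8/3)P₂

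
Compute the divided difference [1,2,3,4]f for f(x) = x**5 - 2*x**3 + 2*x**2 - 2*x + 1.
63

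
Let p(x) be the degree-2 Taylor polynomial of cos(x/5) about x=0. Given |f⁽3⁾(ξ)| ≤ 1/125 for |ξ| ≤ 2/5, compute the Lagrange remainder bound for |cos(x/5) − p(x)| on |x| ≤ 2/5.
4/46875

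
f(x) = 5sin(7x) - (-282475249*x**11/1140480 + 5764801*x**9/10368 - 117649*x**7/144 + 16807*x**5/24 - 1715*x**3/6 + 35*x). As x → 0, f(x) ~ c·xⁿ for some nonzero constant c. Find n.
13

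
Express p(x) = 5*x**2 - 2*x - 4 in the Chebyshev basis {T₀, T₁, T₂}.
(-3/2)T₀ + (-2)T₁ + (5/2)T₂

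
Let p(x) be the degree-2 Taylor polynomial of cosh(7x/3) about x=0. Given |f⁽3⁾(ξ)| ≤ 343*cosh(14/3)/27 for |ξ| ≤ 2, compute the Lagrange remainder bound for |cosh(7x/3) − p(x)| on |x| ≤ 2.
1372*cosh(14/3)/81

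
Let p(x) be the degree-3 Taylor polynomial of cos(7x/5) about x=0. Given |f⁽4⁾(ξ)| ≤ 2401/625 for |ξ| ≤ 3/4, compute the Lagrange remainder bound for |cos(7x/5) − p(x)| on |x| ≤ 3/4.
64827/1280000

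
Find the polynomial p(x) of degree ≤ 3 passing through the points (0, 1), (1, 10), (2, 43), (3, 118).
3*x**3 + 3*x**2 + 3*x + 1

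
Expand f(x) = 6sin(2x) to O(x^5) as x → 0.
12*x - 8*x**3 + O(x**5)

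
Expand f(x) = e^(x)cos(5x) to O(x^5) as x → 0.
1 + x - 12*x**2 - 37*x**3/3 + 119*x**4/6 + O(x**5)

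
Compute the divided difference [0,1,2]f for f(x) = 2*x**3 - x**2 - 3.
5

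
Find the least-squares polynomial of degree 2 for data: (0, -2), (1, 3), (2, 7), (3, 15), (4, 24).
-59/35 + (104/35)x + (6/7)x²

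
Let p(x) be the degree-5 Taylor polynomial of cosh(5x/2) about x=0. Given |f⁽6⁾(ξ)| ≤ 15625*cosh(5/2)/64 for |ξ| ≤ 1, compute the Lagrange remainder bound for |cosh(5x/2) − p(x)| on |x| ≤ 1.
3125*cosh(5/2)/9216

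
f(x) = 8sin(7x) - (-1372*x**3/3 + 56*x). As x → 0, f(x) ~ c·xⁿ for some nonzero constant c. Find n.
5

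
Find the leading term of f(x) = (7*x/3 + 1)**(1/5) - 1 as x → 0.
7*x/15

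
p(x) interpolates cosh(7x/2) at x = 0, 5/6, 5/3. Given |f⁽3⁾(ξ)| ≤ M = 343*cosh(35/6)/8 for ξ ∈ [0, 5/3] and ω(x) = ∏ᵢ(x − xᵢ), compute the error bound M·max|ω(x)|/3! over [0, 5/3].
42875*sqrt(3)*cosh(35/6)/46656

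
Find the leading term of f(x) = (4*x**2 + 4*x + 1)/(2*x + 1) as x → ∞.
2*x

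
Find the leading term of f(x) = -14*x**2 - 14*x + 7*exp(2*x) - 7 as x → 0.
28*x**3/3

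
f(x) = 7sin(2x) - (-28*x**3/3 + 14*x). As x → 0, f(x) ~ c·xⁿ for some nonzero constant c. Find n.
5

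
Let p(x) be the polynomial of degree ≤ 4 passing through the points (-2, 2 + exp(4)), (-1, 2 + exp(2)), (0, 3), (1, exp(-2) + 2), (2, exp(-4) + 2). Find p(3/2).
(35 + 140*exp(2) + (-5*exp(4) + 186 + 28*exp(2))*exp(4))*exp(-4)/128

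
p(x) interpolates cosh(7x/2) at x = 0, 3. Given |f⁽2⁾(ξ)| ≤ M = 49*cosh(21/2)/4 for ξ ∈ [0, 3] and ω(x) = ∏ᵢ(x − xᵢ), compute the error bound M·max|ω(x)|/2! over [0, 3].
441*cosh(21/2)/32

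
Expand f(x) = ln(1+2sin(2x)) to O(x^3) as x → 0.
4*x - 8*x**2 + O(x**3)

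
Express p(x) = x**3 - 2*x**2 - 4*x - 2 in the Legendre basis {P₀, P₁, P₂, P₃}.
(-8/3)P₀ + (-17/5)P₁ + (-4/3)P₂ + (2/5)P₃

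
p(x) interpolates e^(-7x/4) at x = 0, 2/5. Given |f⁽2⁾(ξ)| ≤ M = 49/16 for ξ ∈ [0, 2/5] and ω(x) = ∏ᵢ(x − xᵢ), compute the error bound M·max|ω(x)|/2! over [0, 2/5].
49/800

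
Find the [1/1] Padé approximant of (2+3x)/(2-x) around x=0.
(3*x/2 + 1)/(1 - x/2)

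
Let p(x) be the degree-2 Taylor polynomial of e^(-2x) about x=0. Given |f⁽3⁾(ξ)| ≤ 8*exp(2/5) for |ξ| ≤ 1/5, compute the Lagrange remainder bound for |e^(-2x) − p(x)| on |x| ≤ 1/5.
4*exp(2/5)/375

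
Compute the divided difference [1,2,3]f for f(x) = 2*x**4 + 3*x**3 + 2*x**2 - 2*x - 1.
70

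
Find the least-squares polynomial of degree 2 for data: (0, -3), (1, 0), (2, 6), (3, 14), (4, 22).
-23/7 + (104/35)x + (6/7)x²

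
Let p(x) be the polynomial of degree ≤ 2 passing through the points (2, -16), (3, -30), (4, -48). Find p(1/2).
-5/2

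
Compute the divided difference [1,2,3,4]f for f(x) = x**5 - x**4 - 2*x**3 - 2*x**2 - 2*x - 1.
53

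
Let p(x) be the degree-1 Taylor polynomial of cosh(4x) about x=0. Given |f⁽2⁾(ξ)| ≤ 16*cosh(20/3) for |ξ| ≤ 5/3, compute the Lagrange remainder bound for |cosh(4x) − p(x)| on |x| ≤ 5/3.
200*cosh(20/3)/9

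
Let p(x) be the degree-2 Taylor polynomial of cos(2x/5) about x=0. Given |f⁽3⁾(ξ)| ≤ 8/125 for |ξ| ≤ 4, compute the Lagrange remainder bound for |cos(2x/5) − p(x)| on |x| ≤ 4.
256/375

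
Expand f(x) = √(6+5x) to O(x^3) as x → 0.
sqrt(6) + 5*sqrt(6)*x/12 - 25*sqrt(6)*x**2/288 + O(x**3)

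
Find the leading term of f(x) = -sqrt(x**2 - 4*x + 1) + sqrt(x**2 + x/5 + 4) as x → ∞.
21/10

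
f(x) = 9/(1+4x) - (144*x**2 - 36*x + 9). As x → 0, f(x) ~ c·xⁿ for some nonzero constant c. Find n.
3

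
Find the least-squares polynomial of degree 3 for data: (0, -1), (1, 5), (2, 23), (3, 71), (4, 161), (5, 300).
-38/63 + (130/189)x + (421/252)x² + (221/108)x³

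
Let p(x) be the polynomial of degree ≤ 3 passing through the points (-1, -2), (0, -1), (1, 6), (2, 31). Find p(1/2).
1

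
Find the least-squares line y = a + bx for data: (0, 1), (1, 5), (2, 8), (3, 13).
a = 9/10, b = 39/10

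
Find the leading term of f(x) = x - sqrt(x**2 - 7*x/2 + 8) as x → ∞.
7/4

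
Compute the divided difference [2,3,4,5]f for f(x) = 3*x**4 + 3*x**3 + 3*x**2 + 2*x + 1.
45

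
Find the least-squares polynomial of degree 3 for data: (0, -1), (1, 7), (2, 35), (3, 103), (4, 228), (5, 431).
-127/126 + (3145/756)x + (83/126)x² + (341/108)x³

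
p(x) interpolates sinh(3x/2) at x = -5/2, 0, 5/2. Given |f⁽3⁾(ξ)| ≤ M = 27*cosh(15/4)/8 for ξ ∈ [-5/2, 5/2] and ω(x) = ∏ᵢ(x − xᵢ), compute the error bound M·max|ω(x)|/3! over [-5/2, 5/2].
125*sqrt(3)*cosh(15/4)/64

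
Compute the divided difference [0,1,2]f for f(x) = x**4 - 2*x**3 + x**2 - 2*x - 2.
2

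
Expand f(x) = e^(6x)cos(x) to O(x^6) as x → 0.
1 + 6*x + 35*x**2/2 + 33*x**3 + 1081*x**4/24 + 941*x**5/20 + O(x**6)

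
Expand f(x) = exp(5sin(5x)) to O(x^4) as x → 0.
1 + 25*x + 625*x**2/2 + 2500*x**3 + O(x**4)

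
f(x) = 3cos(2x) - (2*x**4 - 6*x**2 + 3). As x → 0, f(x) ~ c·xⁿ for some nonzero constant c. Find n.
6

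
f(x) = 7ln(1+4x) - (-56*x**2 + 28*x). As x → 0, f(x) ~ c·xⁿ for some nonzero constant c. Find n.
3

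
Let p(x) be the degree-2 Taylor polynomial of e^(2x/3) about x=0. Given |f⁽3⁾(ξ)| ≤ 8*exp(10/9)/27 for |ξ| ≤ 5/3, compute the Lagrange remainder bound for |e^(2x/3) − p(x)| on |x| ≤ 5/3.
500*exp(10/9)/2187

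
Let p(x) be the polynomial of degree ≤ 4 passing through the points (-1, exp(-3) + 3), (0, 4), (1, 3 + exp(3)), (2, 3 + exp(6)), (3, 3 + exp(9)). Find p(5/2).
(-5 + (-70*exp(3) + 412 + 140*exp(6) + 35*exp(9))*exp(3))*exp(-3)/128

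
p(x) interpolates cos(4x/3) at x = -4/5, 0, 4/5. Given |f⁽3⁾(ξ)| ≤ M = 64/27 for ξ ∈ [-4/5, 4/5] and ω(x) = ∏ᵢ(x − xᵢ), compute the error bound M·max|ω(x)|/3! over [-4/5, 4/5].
4096*sqrt(3)/91125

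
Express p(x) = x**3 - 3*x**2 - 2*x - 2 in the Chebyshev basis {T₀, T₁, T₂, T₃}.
(-7/2)T₀ + (-5/4)T₁ + (-3/2)T₂ + (1/4)T₃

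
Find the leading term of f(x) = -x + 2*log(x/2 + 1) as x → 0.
-x**2/4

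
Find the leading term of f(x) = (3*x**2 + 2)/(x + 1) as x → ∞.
3*x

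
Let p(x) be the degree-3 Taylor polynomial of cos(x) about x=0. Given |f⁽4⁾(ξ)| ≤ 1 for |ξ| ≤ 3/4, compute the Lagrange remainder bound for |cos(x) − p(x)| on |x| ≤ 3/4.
27/2048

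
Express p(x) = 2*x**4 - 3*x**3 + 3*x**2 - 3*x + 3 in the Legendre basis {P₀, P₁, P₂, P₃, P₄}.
(22/5)P₀ + (-24/5)P₁ + (22/7)P₂ + (-6/5)P₃ + (16/35)P₄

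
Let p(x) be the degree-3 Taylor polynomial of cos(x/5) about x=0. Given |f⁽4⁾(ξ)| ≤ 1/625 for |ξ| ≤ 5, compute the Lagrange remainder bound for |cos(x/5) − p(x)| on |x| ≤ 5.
1/24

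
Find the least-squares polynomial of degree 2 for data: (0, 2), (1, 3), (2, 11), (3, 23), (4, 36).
7/5 + (4/5)x + (2)x²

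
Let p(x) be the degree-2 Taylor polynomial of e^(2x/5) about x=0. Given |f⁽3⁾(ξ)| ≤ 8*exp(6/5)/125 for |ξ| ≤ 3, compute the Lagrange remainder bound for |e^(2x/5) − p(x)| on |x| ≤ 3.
36*exp(6/5)/125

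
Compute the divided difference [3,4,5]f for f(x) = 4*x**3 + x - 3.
48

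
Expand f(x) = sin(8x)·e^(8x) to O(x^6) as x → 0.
8*x + 64*x**2 + 512*x**3/3 - 16384*x**5/15 + O(x**6)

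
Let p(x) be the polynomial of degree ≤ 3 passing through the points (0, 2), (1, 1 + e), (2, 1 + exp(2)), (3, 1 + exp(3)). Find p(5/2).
-5*e/16 + 17/16 + 5*exp(3)/16 + 15*exp(2)/16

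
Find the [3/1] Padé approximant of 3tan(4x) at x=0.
64*x**3 + 12*x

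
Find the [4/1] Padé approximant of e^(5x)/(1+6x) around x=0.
(9858125*x**4/326616 + 815875*x**3/40827 + 341475*x**2/27218 + 67420*x/13609 + 1)/(81029*x/13609 + 1)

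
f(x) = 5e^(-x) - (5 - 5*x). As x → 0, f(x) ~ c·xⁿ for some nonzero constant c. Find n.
2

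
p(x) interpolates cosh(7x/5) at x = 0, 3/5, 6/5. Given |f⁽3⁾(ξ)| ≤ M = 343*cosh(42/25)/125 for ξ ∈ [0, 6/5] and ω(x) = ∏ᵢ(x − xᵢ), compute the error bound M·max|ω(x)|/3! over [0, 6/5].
343*sqrt(3)*cosh(42/25)/15625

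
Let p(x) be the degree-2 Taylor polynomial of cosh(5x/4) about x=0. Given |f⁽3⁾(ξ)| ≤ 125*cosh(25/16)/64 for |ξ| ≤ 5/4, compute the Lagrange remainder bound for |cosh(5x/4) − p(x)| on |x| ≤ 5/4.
15625*cosh(25/16)/24576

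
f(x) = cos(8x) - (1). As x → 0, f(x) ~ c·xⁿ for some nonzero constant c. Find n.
2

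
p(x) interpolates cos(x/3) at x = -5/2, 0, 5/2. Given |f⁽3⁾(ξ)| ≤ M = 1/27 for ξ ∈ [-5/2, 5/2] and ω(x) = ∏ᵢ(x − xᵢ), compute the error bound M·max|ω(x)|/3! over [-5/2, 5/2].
125*sqrt(3)/5832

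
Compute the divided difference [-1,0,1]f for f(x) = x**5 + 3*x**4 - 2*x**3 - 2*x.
3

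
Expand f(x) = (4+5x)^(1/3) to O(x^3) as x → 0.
2**(2/3) + 5*2**(2/3)*x/12 - 25*2**(2/3)*x**2/144 + O(x**3)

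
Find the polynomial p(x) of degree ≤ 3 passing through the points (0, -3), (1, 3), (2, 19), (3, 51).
x**3 + 2*x**2 + 3*x - 3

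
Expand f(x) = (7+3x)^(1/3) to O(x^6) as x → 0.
7**(1/3) + 7**(1/3)*x/7 - 7**(1/3)*x**2/49 + 5*7**(1/3)*x**3/1029 - 10*7**(1/3)*x**4/7203 + 22*7**(1/3)*x**5/50421 + O(x**6)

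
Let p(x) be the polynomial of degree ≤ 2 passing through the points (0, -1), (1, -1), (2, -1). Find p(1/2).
-1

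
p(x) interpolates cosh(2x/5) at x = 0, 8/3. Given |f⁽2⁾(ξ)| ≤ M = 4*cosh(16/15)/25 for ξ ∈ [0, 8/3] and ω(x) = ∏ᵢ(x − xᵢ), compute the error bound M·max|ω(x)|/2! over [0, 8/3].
32*cosh(16/15)/225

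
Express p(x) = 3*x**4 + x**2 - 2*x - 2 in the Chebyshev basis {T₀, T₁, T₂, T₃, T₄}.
(-3/8)T₀ + (-2)T₁ + (2)T₂ + (3/8)T₄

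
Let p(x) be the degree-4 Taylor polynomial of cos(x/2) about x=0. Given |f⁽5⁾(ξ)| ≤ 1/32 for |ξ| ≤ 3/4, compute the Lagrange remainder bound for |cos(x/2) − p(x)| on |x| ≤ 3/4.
81/1310720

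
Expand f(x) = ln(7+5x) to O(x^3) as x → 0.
log(7) + 5*x/7 - 25*x**2/98 + O(x**3)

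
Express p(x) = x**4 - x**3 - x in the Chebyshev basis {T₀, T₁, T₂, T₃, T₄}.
(3/8)T₀ + (-7/4)T₁ + (1/2)T₂ + (-1/4)T₃ + (1/8)T₄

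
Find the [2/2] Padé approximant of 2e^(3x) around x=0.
(3*x**2/2 + 3*x + 2)/(3*x**2/4 - 3*x/2 + 1)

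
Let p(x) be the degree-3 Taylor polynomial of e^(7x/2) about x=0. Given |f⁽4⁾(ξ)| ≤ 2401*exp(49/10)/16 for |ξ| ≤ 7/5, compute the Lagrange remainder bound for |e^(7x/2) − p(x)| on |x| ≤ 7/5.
5764801*exp(49/10)/240000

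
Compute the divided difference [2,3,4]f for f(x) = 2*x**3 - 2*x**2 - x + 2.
16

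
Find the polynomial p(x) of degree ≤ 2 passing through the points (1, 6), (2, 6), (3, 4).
-x**2 + 3*x + 4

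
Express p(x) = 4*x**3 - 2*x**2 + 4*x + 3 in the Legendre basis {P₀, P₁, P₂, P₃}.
(7/3)P₀ + (32/5)P₁ + (-4/3)P₂ + (8/5)P₃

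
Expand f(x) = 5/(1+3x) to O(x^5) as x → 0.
5 - 15*x + 45*x**2 - 135*x**3 + 405*x**4 + O(x**5)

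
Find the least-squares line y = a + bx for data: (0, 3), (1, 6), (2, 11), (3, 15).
a = 13/5, b = 41/10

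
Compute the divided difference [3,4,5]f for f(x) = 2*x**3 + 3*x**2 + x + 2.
27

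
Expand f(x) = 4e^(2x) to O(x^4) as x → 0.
4 + 8*x + 8*x**2 + 16*x**3/3 + O(x**4)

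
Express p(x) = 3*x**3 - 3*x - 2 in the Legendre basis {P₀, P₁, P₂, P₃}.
(-2)P₀ + (-6/5)P₁ + (6/5)P₃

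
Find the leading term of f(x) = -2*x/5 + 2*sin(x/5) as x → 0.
-x**3/375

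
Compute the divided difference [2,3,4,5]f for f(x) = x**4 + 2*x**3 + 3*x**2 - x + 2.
16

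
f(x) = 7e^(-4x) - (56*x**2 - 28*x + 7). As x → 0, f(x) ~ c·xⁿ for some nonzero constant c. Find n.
3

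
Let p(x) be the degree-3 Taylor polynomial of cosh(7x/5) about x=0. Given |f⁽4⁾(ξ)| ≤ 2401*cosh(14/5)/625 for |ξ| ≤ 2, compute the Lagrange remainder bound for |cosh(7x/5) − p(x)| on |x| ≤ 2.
4802*cosh(14/5)/1875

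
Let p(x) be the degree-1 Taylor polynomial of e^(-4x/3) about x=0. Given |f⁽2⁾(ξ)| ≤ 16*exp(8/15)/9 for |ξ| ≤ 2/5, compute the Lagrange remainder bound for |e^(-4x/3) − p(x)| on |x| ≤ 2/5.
32*exp(8/15)/225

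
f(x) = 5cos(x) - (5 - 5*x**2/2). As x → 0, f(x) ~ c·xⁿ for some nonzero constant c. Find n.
4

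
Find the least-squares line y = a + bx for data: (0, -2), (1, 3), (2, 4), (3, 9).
a = -8/5, b = 17/5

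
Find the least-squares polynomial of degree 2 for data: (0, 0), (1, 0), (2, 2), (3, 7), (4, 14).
1/35 + (-19/14)x + (17/14)x²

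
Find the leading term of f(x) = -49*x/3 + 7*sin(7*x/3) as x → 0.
-2401*x**3/162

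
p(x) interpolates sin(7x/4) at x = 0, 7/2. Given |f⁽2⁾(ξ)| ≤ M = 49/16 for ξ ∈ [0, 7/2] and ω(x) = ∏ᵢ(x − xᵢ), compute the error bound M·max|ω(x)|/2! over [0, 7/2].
2401/512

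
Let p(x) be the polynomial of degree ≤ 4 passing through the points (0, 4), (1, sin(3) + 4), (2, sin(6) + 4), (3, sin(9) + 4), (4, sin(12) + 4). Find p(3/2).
45*sin(6)/64 - 5*sin(9)/32 + 3*sin(12)/128 + 15*sin(3)/32 + 4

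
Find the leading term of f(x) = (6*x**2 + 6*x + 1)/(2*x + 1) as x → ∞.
3*x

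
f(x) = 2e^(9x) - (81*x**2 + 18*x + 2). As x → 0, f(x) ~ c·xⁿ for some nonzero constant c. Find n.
3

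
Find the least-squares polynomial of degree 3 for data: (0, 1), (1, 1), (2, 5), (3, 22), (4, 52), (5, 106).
127/126 + (-643/756)x + (-67/252)x² + (25/27)x³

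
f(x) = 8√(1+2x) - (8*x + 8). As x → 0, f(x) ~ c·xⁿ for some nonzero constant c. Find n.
2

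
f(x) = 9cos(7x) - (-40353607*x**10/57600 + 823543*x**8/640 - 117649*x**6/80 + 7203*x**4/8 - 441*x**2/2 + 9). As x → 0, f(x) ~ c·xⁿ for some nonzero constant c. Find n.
12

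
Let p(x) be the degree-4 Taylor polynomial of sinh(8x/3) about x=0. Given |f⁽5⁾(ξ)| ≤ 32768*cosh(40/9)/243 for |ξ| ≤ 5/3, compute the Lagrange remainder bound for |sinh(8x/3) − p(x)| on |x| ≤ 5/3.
2560000*cosh(40/9)/177147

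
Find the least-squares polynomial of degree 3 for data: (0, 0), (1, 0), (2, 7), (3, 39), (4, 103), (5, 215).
19/126 + (-133/108)x + (-409/252)x² + (113/54)x³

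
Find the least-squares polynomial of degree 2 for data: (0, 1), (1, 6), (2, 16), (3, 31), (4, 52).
38/35 + (149/70)x + (37/14)x²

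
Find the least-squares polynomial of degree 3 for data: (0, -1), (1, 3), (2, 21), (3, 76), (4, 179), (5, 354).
-59/63 + (89/54)x + (-275/252)x² + (323/108)x³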